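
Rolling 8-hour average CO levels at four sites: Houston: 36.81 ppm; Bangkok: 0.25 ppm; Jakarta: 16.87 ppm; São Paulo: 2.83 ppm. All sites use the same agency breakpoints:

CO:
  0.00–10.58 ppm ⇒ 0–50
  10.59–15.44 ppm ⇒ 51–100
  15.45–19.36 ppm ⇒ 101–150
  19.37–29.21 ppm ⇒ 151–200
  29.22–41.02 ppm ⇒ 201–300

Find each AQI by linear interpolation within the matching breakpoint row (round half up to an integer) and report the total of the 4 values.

Houston: row 29.22–41.02 (AQI 201–300). (300−201)·(36.81−29.22)/(41.02−29.22) + 201 = 99·7.59/11.80 + 201 ≈ 264.68 → 265.
Bangkok: 0.25 ∈ [0.00, 10.58] ↔ index [0, 50].
0 + (0.25−0.00)·(50−0)/(10.58−0.00) = 0 + 0.25·50/10.58 ≈ 1.18, so AQI = 1.
Jakarta: 16.87 lies in 15.45–19.36, so I_lo=101, I_hi=150, C_lo=15.45, C_hi=19.36.
(150−101)/(19.36−15.45) × (16.87−15.45) + 101 = 49/3.91 × 1.42 + 101 ≈ 118.80 → 119.
São Paulo: 2.83 lies in 0.00–10.58, so I_lo=0, I_hi=50, C_lo=0.00, C_hi=10.58.
(50−0)/(10.58−0.00) × (2.83−0.00) + 0 = 50/10.58 × 2.83 + 0 ≈ 13.37 → 13.
AQIs: Houston=265, Bangkok=1, Jakarta=119, São Paulo=13. Sum = 265 + 1 + 119 + 13 = 398.

398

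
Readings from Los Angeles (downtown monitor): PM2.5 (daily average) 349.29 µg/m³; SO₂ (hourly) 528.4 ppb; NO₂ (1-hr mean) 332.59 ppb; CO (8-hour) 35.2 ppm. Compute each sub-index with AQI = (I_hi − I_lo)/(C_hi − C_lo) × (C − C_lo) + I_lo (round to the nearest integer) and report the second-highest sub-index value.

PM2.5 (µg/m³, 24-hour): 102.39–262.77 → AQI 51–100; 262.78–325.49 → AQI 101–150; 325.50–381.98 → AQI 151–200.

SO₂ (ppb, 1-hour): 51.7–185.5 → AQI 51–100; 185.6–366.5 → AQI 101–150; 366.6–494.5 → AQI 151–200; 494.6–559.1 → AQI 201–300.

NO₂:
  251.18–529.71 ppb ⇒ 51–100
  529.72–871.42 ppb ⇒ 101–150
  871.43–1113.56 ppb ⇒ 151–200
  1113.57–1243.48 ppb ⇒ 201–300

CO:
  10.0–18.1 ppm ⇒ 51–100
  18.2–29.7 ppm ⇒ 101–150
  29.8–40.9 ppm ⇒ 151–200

PM2.5: row 325.50–381.98 (AQI 151–200). (200−151)·(349.29−325.50)/(381.98−325.50) + 151 = 49·23.79/56.48 + 151 ≈ 171.64 → 172.
SO₂: 528.4 lies in 494.6–559.1, so I_lo=201, I_hi=300, C_lo=494.6, C_hi=559.1.
(300−201)/(559.1−494.6) × (528.4−494.6) + 201 = 99/64.5 × 33.8 + 201 ≈ 252.88 → 253.
NO₂: row 251.18–529.71 (AQI 51–100). (100−51)·(332.59−251.18)/(529.71−251.18) + 51 = 49·81.41/278.53 + 51 ≈ 65.32 → 65.
CO 35.2: bracket 29.8–40.9 → index 151–200; slope 49/11.1, offset 5.4.
AQI = 151 + 49/11.1·5.4 ≈ 174.84 ⇒ 175.
Sub-indices: PM2.5→172, SO₂→253, NO₂→65, CO→175. Ranked high→low: 253, 175, 172, 65. Second-highest sub-index = 175.

175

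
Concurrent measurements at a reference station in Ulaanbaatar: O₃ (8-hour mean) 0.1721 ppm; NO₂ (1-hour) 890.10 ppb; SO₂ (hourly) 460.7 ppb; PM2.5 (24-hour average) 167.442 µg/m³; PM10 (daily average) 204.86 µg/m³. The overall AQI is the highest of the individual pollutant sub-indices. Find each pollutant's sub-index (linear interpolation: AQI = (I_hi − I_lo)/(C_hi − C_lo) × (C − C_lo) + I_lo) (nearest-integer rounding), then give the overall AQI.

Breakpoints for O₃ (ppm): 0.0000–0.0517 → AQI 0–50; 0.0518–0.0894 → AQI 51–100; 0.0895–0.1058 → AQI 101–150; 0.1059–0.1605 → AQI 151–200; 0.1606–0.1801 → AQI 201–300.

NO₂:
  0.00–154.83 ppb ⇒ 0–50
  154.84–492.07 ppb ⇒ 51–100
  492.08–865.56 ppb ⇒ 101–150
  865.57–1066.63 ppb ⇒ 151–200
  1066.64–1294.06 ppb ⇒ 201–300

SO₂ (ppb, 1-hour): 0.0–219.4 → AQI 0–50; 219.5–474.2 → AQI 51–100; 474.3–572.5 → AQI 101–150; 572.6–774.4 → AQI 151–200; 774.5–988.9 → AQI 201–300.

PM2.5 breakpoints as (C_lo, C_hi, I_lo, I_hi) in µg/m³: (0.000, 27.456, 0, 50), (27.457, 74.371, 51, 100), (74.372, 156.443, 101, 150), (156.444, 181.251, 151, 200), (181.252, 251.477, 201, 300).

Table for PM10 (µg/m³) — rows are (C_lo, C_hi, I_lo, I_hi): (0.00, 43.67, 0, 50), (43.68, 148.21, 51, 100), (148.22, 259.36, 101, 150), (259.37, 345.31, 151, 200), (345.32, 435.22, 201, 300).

O₃: 0.1721 ∈ [0.1606, 0.1801] ↔ index [201, 300].
201 + (0.1721−0.1606)·(300−201)/(0.1801−0.1606) = 201 + 0.0115·99/0.0195 ≈ 259.38, so AQI = 259.
NO₂: 890.10 ∈ [865.57, 1066.63] ↔ index [151, 200].
151 + (890.10−865.57)·(200−151)/(1066.63−865.57) = 151 + 24.53·49/201.06 ≈ 156.98, so AQI = 157.
SO₂ 460.7: bracket 219.5–474.2 → index 51–100; slope 49/254.7, offset 241.2.
AQI = 51 + 49/254.7·241.2 ≈ 97.40 ⇒ 97.
PM2.5: 167.442 ∈ [156.444, 181.251] ↔ index [151, 200].
151 + (167.442−156.444)·(200−151)/(181.251−156.444) = 151 + 10.998·49/24.807 ≈ 172.72, so AQI = 173.
PM10: row 148.22–259.36 (AQI 101–150). (150−101)·(204.86−148.22)/(259.36−148.22) + 101 = 49·56.64/111.14 + 101 ≈ 125.97 → 126.
Sub-indices: O₃→259, NO₂→157, SO₂→97, PM2.5→173, PM10→126. Overall AQI = max = 259; dominant pollutant is O₃.

259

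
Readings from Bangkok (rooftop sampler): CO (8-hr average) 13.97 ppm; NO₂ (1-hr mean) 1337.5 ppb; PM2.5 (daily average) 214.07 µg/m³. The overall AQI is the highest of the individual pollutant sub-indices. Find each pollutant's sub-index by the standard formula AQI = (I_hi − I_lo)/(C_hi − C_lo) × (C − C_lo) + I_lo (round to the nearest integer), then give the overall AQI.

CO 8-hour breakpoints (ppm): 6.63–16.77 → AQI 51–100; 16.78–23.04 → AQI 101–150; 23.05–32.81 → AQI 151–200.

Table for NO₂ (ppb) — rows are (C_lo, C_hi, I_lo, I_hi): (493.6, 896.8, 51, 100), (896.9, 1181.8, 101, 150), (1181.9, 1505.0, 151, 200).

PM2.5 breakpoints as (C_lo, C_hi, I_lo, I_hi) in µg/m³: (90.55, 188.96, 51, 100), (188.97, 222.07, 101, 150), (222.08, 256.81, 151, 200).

175

CO 13.97: bracket 6.63–16.77 → index 51–100; slope 49/10.14, offset 7.34.
AQI = 51 + 49/10.14·7.34 ≈ 86.47 ⇒ 86.
NO₂: row 1181.9–1505.0 (AQI 151–200). (200−151)·(1337.5−1181.9)/(1505.0−1181.9) + 151 = 49·155.6/323.1 + 151 ≈ 174.60 → 175.
PM2.5: 214.07 lies in 188.97–222.07, so I_lo=101, I_hi=150, C_lo=188.97, C_hi=222.07.
(150−101)/(222.07−188.97) × (214.07−188.97) + 101 = 49/33.10 × 25.10 + 101 ≈ 138.16 → 138.
Sub-indices: CO→86, NO₂→175, PM2.5→138. Overall AQI = max = 175; dominant pollutant is NO₂.
AQI 175: Unhealthy.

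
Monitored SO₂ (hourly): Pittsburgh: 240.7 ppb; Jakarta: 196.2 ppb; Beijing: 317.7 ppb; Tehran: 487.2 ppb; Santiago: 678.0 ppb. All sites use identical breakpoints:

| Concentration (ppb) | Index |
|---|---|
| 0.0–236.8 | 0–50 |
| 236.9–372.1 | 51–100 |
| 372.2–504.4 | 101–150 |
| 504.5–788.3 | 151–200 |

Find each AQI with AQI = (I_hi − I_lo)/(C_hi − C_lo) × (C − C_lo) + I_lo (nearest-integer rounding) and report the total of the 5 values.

498

Pittsburgh: 240.7 ∈ [236.9, 372.1] ↔ index [51, 100].
51 + (240.7−236.9)·(100−51)/(372.1−236.9) = 51 + 3.8·49/135.2 ≈ 52.38, so AQI = 52.
Jakarta 196.2: bracket 0.0–236.8 → index 0–50; slope 50/236.8, offset 196.2.
AQI = 0 + 50/236.8·196.2 ≈ 41.43 ⇒ 41.
Beijing 317.7: bracket 236.9–372.1 → index 51–100; slope 49/135.2, offset 80.8.
AQI = 51 + 49/135.2·80.8 ≈ 80.28 ⇒ 80.
Tehran: 487.2 lies in 372.2–504.4, so I_lo=101, I_hi=150, C_lo=372.2, C_hi=504.4.
(150−101)/(504.4−372.2) × (487.2−372.2) + 101 = 49/132.2 × 115.0 + 101 ≈ 143.62 → 144.
Santiago: 678.0 lies in 504.5–788.3, so I_lo=151, I_hi=200, C_lo=504.5, C_hi=788.3.
(200−151)/(788.3−504.5) × (678.0−504.5) + 151 = 49/283.8 × 173.5 + 151 ≈ 180.96 → 181.
AQIs: Pittsburgh=52, Jakarta=41, Beijing=80, Tehran=144, Santiago=181. Sum = 52 + 41 + 80 + 144 + 181 = 498.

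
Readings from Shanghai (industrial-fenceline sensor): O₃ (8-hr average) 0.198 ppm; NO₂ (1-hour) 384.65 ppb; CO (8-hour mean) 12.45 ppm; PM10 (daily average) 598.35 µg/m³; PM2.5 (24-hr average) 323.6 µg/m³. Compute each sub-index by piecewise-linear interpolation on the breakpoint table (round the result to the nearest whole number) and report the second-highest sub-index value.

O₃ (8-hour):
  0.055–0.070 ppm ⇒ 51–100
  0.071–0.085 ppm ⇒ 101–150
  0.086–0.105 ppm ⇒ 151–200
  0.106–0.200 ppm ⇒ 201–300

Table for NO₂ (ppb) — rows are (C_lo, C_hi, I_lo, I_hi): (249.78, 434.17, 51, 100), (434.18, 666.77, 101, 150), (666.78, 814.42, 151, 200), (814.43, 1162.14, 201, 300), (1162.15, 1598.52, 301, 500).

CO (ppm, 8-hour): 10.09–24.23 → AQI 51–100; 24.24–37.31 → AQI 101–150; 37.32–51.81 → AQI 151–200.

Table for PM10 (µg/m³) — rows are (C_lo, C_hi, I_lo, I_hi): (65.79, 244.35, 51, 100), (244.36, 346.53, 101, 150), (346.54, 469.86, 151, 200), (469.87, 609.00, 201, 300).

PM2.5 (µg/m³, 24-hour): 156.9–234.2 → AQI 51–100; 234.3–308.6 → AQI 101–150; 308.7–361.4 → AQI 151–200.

O₃ 0.198: bracket 0.106–0.200 → index 201–300; slope 99/0.094, offset 0.092.
AQI = 201 + 99/0.094·0.092 ≈ 297.89 ⇒ 298.
NO₂ 384.65: bracket 249.78–434.17 → index 51–100; slope 49/184.39, offset 134.87.
AQI = 51 + 49/184.39·134.87 ≈ 86.84 ⇒ 87.
CO: 12.45 ∈ [10.09, 24.23] ↔ index [51, 100].
51 + (12.45−10.09)·(100−51)/(24.23−10.09) = 51 + 2.36·49/14.14 ≈ 59.18, so AQI = 59.
PM10 598.35: bracket 469.87–609.00 → index 201–300; slope 99/139.13, offset 128.48.
AQI = 201 + 99/139.13·128.48 ≈ 292.42 ⇒ 292.
PM2.5: 323.6 lies in 308.7–361.4, so I_lo=151, I_hi=200, C_lo=308.7, C_hi=361.4.
(200−151)/(361.4−308.7) × (323.6−308.7) + 151 = 49/52.7 × 14.9 + 151 ≈ 164.85 → 165.
Sub-indices: O₃→298, NO₂→87, CO→59, PM10→292, PM2.5→165. Ranked high→low: 298, 292, 165, 87, 59. Second-highest sub-index = 292.

292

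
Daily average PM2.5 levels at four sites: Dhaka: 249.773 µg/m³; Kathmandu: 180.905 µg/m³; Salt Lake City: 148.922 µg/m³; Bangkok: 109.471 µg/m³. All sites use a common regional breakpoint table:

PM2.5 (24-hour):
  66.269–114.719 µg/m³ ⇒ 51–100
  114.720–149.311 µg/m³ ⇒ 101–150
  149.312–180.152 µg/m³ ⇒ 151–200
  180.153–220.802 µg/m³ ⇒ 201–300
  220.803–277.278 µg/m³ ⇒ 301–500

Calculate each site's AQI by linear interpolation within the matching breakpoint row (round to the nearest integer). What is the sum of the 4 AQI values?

850

Dhaka: row 220.803–277.278 (AQI 301–500). (500−301)·(249.773−220.803)/(277.278−220.803) + 301 = 199·28.970/56.475 + 301 ≈ 403.08 → 403.
Kathmandu: 180.905 ∈ [180.153, 220.802] ↔ index [201, 300].
201 + (180.905−180.153)·(300−201)/(220.802−180.153) = 201 + 0.752·99/40.649 ≈ 202.83, so AQI = 203.
Salt Lake City 148.922: bracket 114.720–149.311 → index 101–150; slope 49/34.591, offset 34.202.
AQI = 101 + 49/34.591·34.202 ≈ 149.45 ⇒ 149.
Bangkok: row 66.269–114.719 (AQI 51–100). (100−51)·(109.471−66.269)/(114.719−66.269) + 51 = 49·43.202/48.450 + 51 ≈ 94.69 → 95.
AQIs: Dhaka=403, Kathmandu=203, Salt Lake City=149, Bangkok=95. Sum = 403 + 203 + 149 + 95 = 850.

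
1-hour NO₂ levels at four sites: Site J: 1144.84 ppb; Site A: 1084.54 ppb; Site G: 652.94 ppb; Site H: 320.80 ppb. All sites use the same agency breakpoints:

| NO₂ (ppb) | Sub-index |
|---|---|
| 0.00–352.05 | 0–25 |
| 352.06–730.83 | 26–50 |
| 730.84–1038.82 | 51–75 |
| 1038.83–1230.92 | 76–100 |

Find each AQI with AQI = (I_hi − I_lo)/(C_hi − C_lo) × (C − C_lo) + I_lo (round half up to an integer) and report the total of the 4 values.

Site J: row 1038.83–1230.92 (AQI 76–100). (100−76)·(1144.84−1038.83)/(1230.92−1038.83) + 76 = 24·106.01/192.09 + 76 ≈ 89.25 → 89.
Site A: 1084.54 ∈ [1038.83, 1230.92] ↔ index [76, 100].
76 + (1084.54−1038.83)·(100−76)/(1230.92−1038.83) = 76 + 45.71·24/192.09 ≈ 81.71, so AQI = 82.
Site G 652.94: bracket 352.06–730.83 → index 26–50; slope 24/378.77, offset 300.88.
AQI = 26 + 24/378.77·300.88 ≈ 45.06 ⇒ 45.
Site H: row 0.00–352.05 (AQI 0–25). (25−0)·(320.80−0.00)/(352.05−0.00) + 0 = 25·320.80/352.05 + 0 ≈ 22.78 → 23.
AQIs: Site J=89, Site A=82, Site G=45, Site H=23. Sum = 89 + 82 + 45 + 23 = 239.

239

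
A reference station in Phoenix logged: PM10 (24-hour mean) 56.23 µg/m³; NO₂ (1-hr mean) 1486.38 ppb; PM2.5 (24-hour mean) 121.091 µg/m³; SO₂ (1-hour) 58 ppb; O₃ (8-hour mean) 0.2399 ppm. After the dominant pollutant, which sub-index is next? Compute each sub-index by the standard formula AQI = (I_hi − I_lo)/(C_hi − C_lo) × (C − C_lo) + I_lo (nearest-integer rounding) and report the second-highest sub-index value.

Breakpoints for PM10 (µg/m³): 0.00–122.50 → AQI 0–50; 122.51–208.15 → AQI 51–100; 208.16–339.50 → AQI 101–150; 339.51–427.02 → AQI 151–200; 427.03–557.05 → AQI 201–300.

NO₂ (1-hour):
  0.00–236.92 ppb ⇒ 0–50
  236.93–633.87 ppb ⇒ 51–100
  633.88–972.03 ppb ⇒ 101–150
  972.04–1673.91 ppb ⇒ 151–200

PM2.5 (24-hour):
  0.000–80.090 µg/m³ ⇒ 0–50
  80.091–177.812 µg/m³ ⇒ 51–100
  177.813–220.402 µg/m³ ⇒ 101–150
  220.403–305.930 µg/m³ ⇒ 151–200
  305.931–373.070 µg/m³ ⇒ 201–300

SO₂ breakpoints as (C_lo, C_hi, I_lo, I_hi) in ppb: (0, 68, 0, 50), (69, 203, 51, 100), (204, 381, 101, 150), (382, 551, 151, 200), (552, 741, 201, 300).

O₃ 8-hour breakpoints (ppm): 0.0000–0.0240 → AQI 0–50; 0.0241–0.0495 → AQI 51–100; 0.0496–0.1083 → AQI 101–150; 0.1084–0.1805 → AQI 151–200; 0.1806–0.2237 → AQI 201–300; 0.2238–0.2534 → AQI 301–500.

PM10: 56.23 lies in 0.00–122.50, so I_lo=0, I_hi=50, C_lo=0.00, C_hi=122.50.
(50−0)/(122.50−0.00) × (56.23−0.00) + 0 = 50/122.50 × 56.23 + 0 ≈ 22.95 → 23.
NO₂ 1486.38: bracket 972.04–1673.91 → index 151–200; slope 49/701.87, offset 514.34.
AQI = 151 + 49/701.87·514.34 ≈ 186.91 ⇒ 187.
PM2.5: 121.091 ∈ [80.091, 177.812] ↔ index [51, 100].
51 + (121.091−80.091)·(100−51)/(177.812−80.091) = 51 + 41.000·49/97.721 ≈ 71.56, so AQI = 72.
SO₂: 58 lies in 0–68, so I_lo=0, I_hi=50, C_lo=0, C_hi=68.
(50−0)/(68−0) × (58−0) + 0 = 50/68 × 58 + 0 ≈ 42.65 → 43.
O₃: row 0.2238–0.2534 (AQI 301–500). (500−301)·(0.2399−0.2238)/(0.2534−0.2238) + 301 = 199·0.0161/0.0296 + 301 ≈ 409.24 → 409.
Sub-indices: PM10→23, NO₂→187, PM2.5→72, SO₂→43, O₃→409. Ranked high→low: 409, 187, 72, 43, 23. Second-highest sub-index = 187.

187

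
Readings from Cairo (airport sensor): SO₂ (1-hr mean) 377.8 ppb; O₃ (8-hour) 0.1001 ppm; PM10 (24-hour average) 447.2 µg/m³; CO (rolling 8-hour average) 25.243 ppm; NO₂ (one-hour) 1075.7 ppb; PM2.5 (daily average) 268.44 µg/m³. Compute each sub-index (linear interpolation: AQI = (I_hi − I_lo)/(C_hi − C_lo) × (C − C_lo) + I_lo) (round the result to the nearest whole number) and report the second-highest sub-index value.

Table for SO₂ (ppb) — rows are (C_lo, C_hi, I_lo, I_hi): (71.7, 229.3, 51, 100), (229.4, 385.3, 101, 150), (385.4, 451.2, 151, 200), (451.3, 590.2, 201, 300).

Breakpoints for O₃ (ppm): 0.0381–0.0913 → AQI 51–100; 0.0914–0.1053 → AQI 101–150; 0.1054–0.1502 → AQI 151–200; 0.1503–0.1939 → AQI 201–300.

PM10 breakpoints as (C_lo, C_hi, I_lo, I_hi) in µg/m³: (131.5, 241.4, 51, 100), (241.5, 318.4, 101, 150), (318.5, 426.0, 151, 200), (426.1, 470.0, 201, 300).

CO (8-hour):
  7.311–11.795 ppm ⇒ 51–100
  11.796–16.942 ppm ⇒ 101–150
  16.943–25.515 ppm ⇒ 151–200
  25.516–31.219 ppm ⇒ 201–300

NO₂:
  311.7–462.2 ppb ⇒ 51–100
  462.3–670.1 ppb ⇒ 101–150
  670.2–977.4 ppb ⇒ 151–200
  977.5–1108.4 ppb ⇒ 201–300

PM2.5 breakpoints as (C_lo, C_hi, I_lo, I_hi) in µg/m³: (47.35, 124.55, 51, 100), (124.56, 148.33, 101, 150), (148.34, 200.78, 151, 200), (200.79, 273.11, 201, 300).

275

SO₂: 377.8 lies in 229.4–385.3, so I_lo=101, I_hi=150, C_lo=229.4, C_hi=385.3.
(150−101)/(385.3−229.4) × (377.8−229.4) + 101 = 49/155.9 × 148.4 + 101 ≈ 147.64 → 148.
O₃: 0.1001 lies in 0.0914–0.1053, so I_lo=101, I_hi=150, C_lo=0.0914, C_hi=0.1053.
(150−101)/(0.1053−0.0914) × (0.1001−0.0914) + 101 = 49/0.0139 × 0.0087 + 101 ≈ 131.67 → 132.
PM10: row 426.1–470.0 (AQI 201–300). (300−201)·(447.2−426.1)/(470.0−426.1) + 201 = 99·21.1/43.9 + 201 ≈ 248.58 → 249.
CO: 25.243 lies in 16.943–25.515, so I_lo=151, I_hi=200, C_lo=16.943, C_hi=25.515.
(200−151)/(25.515−16.943) × (25.243−16.943) + 151 = 49/8.572 × 8.300 + 151 ≈ 198.45 → 198.
NO₂ 1075.7: bracket 977.5–1108.4 → index 201–300; slope 99/130.9, offset 98.2.
AQI = 201 + 99/130.9·98.2 ≈ 275.27 ⇒ 275.
PM2.5: 268.44 ∈ [200.79, 273.11] ↔ index [201, 300].
201 + (268.44−200.79)·(300−201)/(273.11−200.79) = 201 + 67.65·99/72.32 ≈ 293.61, so AQI = 294.
Sub-indices: SO₂→148, O₃→132, PM10→249, CO→198, NO₂→275, PM2.5→294. Ranked high→low: 294, 275, 249, 198, 148, 132. Second-highest sub-index = 275.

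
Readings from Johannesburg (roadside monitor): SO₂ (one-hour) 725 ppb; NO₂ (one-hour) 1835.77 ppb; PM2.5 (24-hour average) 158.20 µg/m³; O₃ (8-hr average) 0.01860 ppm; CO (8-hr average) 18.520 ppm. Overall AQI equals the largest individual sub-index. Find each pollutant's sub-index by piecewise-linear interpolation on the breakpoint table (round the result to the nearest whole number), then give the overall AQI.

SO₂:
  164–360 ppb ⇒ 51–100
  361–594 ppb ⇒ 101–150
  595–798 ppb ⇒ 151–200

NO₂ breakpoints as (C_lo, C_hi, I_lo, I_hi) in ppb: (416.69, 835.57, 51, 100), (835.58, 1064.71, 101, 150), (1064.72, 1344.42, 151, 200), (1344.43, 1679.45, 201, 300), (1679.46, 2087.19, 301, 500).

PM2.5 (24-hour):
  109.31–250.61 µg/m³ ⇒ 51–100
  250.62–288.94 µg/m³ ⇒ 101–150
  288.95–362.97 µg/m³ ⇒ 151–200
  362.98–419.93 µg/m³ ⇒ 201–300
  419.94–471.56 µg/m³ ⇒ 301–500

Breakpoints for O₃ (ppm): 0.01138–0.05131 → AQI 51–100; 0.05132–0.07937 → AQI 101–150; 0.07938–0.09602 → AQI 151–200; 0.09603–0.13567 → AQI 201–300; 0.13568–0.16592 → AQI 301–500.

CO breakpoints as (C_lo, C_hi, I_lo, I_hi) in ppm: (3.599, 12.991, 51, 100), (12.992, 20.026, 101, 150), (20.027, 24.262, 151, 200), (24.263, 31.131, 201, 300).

SO₂: 725 ∈ [595, 798] ↔ index [151, 200].
151 + (725−595)·(200−151)/(798−595) = 151 + 130·49/203 ≈ 182.38, so AQI = 182.
NO₂ 1835.77: bracket 1679.46–2087.19 → index 301–500; slope 199/407.73, offset 156.31.
AQI = 301 + 199/407.73·156.31 ≈ 377.29 ⇒ 377.
PM2.5: row 109.31–250.61 (AQI 51–100). (100−51)·(158.20−109.31)/(250.61−109.31) + 51 = 49·48.89/141.30 + 51 ≈ 67.95 → 68.
O₃: 0.01860 ∈ [0.01138, 0.05131] ↔ index [51, 100].
51 + (0.01860−0.01138)·(100−51)/(0.05131−0.01138) = 51 + 0.00722·49/0.03993 ≈ 59.86, so AQI = 60.
CO: 18.520 ∈ [12.992, 20.026] ↔ index [101, 150].
101 + (18.520−12.992)·(150−101)/(20.026−12.992) = 101 + 5.528·49/7.034 ≈ 139.51, so AQI = 140.
Sub-indices: SO₂→182, NO₂→377, PM2.5→68, O₃→60, CO→140. Overall AQI = max = 377; dominant pollutant is NO₂.

377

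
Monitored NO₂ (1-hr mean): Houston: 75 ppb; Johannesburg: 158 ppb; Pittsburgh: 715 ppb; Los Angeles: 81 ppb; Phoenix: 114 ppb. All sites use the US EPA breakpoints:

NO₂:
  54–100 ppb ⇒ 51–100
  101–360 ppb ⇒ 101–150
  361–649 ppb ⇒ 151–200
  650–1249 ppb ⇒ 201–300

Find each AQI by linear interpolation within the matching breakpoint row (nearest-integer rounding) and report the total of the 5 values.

580

Houston: 75 ∈ [54, 100] ↔ index [51, 100].
51 + (75−54)·(100−51)/(100−54) = 51 + 21·49/46 ≈ 73.37, so AQI = 73.
Johannesburg: row 101–360 (AQI 101–150). (150−101)·(158−101)/(360−101) + 101 = 49·57/259 + 101 ≈ 111.78 → 112.
Pittsburgh: 715 ∈ [650, 1249] ↔ index [201, 300].
201 + (715−650)·(300−201)/(1249−650) = 201 + 65·99/599 ≈ 211.74, so AQI = 212.
Los Angeles: row 54–100 (AQI 51–100). (100−51)·(81−54)/(100−54) + 51 = 49·27/46 + 51 ≈ 79.76 → 80.
Phoenix: row 101–360 (AQI 101–150). (150−101)·(114−101)/(360−101) + 101 = 49·13/259 + 101 ≈ 103.46 → 103.
AQIs: Houston=73, Johannesburg=112, Pittsburgh=212, Los Angeles=80, Phoenix=103. Sum = 73 + 112 + 212 + 80 + 103 = 580.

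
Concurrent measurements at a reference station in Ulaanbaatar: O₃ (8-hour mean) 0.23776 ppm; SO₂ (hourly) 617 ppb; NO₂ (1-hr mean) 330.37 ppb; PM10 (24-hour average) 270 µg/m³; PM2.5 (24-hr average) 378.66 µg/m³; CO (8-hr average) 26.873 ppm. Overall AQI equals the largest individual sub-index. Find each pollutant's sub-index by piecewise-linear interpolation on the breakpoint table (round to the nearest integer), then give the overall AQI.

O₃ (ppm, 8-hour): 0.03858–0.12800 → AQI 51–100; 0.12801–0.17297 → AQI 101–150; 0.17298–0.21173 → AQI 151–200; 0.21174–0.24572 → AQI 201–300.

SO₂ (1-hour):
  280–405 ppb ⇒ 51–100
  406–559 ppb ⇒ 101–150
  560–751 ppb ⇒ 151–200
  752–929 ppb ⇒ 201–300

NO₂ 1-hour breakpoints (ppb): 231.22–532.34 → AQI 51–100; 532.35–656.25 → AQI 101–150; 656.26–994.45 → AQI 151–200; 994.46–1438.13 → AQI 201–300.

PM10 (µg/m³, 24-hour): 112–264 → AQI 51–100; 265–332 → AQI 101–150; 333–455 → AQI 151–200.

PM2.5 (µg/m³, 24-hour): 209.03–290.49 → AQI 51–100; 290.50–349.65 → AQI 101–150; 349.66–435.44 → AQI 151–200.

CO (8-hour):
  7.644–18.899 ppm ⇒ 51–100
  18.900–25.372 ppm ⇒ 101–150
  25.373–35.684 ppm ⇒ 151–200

O₃ 0.23776: bracket 0.21174–0.24572 → index 201–300; slope 99/0.03398, offset 0.02602.
AQI = 201 + 99/0.03398·0.02602 ≈ 276.81 ⇒ 277.
SO₂: 617 ∈ [560, 751] ↔ index [151, 200].
151 + (617−560)·(200−151)/(751−560) = 151 + 57·49/191 ≈ 165.62, so AQI = 166.
NO₂: 330.37 ∈ [231.22, 532.34] ↔ index [51, 100].
51 + (330.37−231.22)·(100−51)/(532.34−231.22) = 51 + 99.15·49/301.12 ≈ 67.13, so AQI = 67.
PM10: 270 ∈ [265, 332] ↔ index [101, 150].
101 + (270−265)·(150−101)/(332−265) = 101 + 5·49/67 ≈ 104.66, so AQI = 105.
PM2.5: 378.66 lies in 349.66–435.44, so I_lo=151, I_hi=200, C_lo=349.66, C_hi=435.44.
(200−151)/(435.44−349.66) × (378.66−349.66) + 151 = 49/85.78 × 29.00 + 151 ≈ 167.57 → 168.
CO 26.873: bracket 25.373–35.684 → index 151–200; slope 49/10.311, offset 1.500.
AQI = 151 + 49/10.311·1.500 ≈ 158.13 ⇒ 158.
Sub-indices: O₃→277, SO₂→166, NO₂→67, PM10→105, PM2.5→168, CO→158. Overall AQI = max = 277; dominant pollutant is O₃.

277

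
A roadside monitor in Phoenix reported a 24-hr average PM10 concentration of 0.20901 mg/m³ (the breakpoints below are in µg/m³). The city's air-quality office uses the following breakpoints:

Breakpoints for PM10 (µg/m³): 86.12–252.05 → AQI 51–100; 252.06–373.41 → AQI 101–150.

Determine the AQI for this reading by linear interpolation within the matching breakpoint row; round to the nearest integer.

87

Convert: 0.20901 mg/m³ = 209.01 µg/m³.
PM10 209.01: bracket 86.12–252.05 → index 51–100; slope 49/165.93, offset 122.89.
AQI = 51 + 49/165.93·122.89 ≈ 87.29 ⇒ 87.
AQI 87 falls in the Moderate category.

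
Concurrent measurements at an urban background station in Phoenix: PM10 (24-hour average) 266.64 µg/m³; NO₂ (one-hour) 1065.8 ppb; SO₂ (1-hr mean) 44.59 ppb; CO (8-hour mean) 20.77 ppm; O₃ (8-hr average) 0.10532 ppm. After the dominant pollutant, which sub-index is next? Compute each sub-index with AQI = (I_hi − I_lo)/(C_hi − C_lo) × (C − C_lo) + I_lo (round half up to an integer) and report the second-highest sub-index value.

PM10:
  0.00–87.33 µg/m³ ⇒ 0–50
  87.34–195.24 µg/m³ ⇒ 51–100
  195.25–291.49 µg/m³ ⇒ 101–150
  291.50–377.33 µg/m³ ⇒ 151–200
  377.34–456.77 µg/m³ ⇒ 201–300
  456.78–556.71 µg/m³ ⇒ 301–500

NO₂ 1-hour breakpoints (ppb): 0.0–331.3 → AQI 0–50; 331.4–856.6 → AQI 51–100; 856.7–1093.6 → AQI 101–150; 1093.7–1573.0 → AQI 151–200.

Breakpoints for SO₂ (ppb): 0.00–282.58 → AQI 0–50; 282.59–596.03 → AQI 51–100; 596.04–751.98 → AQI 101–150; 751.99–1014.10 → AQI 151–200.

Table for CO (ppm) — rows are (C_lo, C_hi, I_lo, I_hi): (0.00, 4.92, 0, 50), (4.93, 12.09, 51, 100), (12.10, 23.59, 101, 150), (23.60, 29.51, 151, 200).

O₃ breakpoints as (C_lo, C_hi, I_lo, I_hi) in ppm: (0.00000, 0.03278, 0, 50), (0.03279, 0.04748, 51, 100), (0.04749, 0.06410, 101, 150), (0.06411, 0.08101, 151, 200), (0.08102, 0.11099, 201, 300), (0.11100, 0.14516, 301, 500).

144

PM10: 266.64 lies in 195.25–291.49, so I_lo=101, I_hi=150, C_lo=195.25, C_hi=291.49.
(150−101)/(291.49−195.25) × (266.64−195.25) + 101 = 49/96.24 × 71.39 + 101 ≈ 137.35 → 137.
NO₂ 1065.8: bracket 856.7–1093.6 → index 101–150; slope 49/236.9, offset 209.1.
AQI = 101 + 49/236.9·209.1 ≈ 144.25 ⇒ 144.
SO₂: 44.59 ∈ [0.00, 282.58] ↔ index [0, 50].
0 + (44.59−0.00)·(50−0)/(282.58−0.00) = 0 + 44.59·50/282.58 ≈ 7.89, so AQI = 8.
CO 20.77: bracket 12.10–23.59 → index 101–150; slope 49/11.49, offset 8.67.
AQI = 101 + 49/11.49·8.67 ≈ 137.97 ⇒ 138.
O₃: 0.10532 lies in 0.08102–0.11099, so I_lo=201, I_hi=300, C_lo=0.08102, C_hi=0.11099.
(300−201)/(0.11099−0.08102) × (0.10532−0.08102) + 201 = 99/0.02997 × 0.02430 + 201 ≈ 281.27 → 281.
Sub-indices: PM10→137, NO₂→144, SO₂→8, CO→138, O₃→281. Ranked high→low: 281, 144, 138, 137, 8. Second-highest sub-index = 144.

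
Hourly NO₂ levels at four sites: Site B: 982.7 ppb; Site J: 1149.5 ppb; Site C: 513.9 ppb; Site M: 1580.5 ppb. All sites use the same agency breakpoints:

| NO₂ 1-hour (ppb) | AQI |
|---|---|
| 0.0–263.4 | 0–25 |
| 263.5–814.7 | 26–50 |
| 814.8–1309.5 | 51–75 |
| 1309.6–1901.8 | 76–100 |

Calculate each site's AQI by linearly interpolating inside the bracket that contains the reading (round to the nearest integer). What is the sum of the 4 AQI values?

Site B 982.7: bracket 814.8–1309.5 → index 51–75; slope 24/494.7, offset 167.9.
AQI = 51 + 24/494.7·167.9 ≈ 59.15 ⇒ 59.
Site J: 1149.5 lies in 814.8–1309.5, so I_lo=51, I_hi=75, C_lo=814.8, C_hi=1309.5.
(75−51)/(1309.5−814.8) × (1149.5−814.8) + 51 = 24/494.7 × 334.7 + 51 ≈ 67.24 → 67.
Site C: 513.9 ∈ [263.5, 814.7] ↔ index [26, 50].
26 + (513.9−263.5)·(50−26)/(814.7−263.5) = 26 + 250.4·24/551.2 ≈ 36.90, so AQI = 37.
Site M: row 1309.6–1901.8 (AQI 76–100). (100−76)·(1580.5−1309.6)/(1901.8−1309.6) + 76 = 24·270.9/592.2 + 76 ≈ 86.98 → 87.
AQIs: Site B=59, Site J=67, Site C=37, Site M=87. Sum = 59 + 67 + 37 + 87 = 250.

250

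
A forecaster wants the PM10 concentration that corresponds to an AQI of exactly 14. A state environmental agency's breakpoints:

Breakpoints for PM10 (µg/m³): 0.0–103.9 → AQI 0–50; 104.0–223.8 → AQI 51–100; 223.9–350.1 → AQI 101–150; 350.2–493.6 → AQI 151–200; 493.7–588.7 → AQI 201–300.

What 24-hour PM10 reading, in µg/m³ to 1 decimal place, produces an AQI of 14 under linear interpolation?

29.1

AQI 14 lies in the 0–50 band, which corresponds to 0.0–103.9 µg/m³.
C = 0.0 + (14−0)×(103.9−0.0)/(50−0) = 0.0 + 14×103.9/50 ≈ 29.092 µg/m³ → 29.1 µg/m³ to 1 dp.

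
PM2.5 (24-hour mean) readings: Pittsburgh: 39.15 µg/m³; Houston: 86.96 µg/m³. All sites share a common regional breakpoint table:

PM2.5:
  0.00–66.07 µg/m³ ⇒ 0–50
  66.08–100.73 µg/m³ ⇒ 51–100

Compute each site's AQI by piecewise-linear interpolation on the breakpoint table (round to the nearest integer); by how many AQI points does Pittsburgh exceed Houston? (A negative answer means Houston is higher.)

Pittsburgh 39.15: bracket 0.00–66.07 → index 0–50; slope 50/66.07, offset 39.15.
AQI = 0 + 50/66.07·39.15 ≈ 29.63 ⇒ 30.
Houston: 86.96 lies in 66.08–100.73, so I_lo=51, I_hi=100, C_lo=66.08, C_hi=100.73.
(100−51)/(100.73−66.08) × (86.96−66.08) + 51 = 49/34.65 × 20.88 + 51 ≈ 80.53 → 81.
AQIs: Pittsburgh=30, Houston=81. Pittsburgh (30) − Houston (81) = -51.

-51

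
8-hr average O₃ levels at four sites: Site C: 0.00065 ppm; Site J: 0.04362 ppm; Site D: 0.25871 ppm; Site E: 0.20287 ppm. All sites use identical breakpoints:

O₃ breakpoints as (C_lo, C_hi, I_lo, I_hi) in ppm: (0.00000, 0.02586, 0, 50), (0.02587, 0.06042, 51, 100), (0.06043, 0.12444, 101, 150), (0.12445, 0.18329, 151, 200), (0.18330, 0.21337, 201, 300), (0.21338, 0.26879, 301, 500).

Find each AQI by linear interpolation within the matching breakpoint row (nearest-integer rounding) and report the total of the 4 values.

806

Site C 0.00065: bracket 0.00000–0.02586 → index 0–50; slope 50/0.02586, offset 0.00065.
AQI = 0 + 50/0.02586·0.00065 ≈ 1.26 ⇒ 1.
Site J: row 0.02587–0.06042 (AQI 51–100). (100−51)·(0.04362−0.02587)/(0.06042−0.02587) + 51 = 49·0.01775/0.03455 + 51 ≈ 76.17 → 76.
Site D: 0.25871 ∈ [0.21338, 0.26879] ↔ index [301, 500].
301 + (0.25871−0.21338)·(500−301)/(0.26879−0.21338) = 301 + 0.04533·199/0.05541 ≈ 463.80, so AQI = 464.
Site E: row 0.18330–0.21337 (AQI 201–300). (300−201)·(0.20287−0.18330)/(0.21337−0.18330) + 201 = 99·0.01957/0.03007 + 201 ≈ 265.43 → 265.
AQIs: Site C=1, Site J=76, Site D=464, Site E=265. Sum = 1 + 76 + 464 + 265 = 806.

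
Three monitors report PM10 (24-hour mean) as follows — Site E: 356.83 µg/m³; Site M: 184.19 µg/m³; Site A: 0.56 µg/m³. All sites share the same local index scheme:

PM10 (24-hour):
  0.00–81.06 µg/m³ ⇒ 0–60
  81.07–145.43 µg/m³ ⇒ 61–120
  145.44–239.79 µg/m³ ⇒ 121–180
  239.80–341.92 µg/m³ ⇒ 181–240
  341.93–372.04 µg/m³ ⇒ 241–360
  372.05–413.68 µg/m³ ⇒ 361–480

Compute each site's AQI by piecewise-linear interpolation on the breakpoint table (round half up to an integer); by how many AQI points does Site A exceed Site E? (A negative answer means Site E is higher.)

-300

Site E: row 341.93–372.04 (AQI 241–360). (360−241)·(356.83−341.93)/(372.04−341.93) + 241 = 119·14.90/30.11 + 241 ≈ 299.89 → 300.
Site M: 184.19 ∈ [145.44, 239.79] ↔ index [121, 180].
121 + (184.19−145.44)·(180−121)/(239.79−145.44) = 121 + 38.75·59/94.35 ≈ 145.23, so AQI = 145.
Site A: 0.56 lies in 0.00–81.06, so I_lo=0, I_hi=60, C_lo=0.00, C_hi=81.06.
(60−0)/(81.06−0.00) × (0.56−0.00) + 0 = 60/81.06 × 0.56 + 0 ≈ 0.41 → 0.
AQIs: Site E=300, Site M=145, Site A=0. Site A (0) − Site E (300) = -300.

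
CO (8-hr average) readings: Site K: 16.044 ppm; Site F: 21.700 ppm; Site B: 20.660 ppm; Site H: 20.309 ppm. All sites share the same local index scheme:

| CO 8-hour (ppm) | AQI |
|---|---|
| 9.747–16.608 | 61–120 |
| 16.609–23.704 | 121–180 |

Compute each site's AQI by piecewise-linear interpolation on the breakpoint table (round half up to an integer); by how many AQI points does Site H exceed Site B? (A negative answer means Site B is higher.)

Site K: 16.044 lies in 9.747–16.608, so I_lo=61, I_hi=120, C_lo=9.747, C_hi=16.608.
(120−61)/(16.608−9.747) × (16.044−9.747) + 61 = 59/6.861 × 6.297 + 61 ≈ 115.15 → 115.
Site F 21.700: bracket 16.609–23.704 → index 121–180; slope 59/7.095, offset 5.091.
AQI = 121 + 59/7.095·5.091 ≈ 163.34 ⇒ 163.
Site B: 20.660 lies in 16.609–23.704, so I_lo=121, I_hi=180, C_lo=16.609, C_hi=23.704.
(180−121)/(23.704−16.609) × (20.660−16.609) + 121 = 59/7.095 × 4.051 + 121 ≈ 154.69 → 155.
Site H: row 16.609–23.704 (AQI 121–180). (180−121)·(20.309−16.609)/(23.704−16.609) + 121 = 59·3.700/7.095 + 121 ≈ 151.77 → 152.
AQIs: Site K=115, Site F=163, Site B=155, Site H=152. Site H (152) − Site B (155) = -3.

-3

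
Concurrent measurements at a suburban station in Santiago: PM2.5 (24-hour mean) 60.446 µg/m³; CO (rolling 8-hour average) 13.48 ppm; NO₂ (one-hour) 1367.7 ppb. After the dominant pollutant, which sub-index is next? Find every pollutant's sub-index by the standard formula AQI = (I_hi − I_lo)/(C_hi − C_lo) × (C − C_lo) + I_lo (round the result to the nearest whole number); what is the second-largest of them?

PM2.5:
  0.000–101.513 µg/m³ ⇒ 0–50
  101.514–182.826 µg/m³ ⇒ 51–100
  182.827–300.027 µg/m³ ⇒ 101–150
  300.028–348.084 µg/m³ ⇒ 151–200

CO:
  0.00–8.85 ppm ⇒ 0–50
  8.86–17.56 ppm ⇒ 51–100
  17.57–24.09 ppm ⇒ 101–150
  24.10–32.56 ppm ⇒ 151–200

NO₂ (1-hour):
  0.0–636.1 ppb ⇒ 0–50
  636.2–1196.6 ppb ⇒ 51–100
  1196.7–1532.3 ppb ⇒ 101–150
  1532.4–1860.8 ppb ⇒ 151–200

PM2.5: 60.446 lies in 0.000–101.513, so I_lo=0, I_hi=50, C_lo=0.000, C_hi=101.513.
(50−0)/(101.513−0.000) × (60.446−0.000) + 0 = 50/101.513 × 60.446 + 0 ≈ 29.77 → 30.
CO: 13.48 ∈ [8.86, 17.56] ↔ index [51, 100].
51 + (13.48−8.86)·(100−51)/(17.56−8.86) = 51 + 4.62·49/8.70 ≈ 77.02, so AQI = 77.
NO₂ 1367.7: bracket 1196.7–1532.3 → index 101–150; slope 49/335.6, offset 171.0.
AQI = 101 + 49/335.6·171.0 ≈ 125.97 ⇒ 126.
Sub-indices: PM2.5→30, CO→77, NO₂→126. Ranked high→low: 126, 77, 30. Second-highest sub-index = 77.

77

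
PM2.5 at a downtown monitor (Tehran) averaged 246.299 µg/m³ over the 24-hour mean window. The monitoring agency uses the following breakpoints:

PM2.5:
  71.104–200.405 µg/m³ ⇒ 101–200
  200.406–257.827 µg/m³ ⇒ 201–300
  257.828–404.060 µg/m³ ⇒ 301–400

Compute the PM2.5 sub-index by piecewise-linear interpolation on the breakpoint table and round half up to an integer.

280

PM2.5: 246.299 lies in 200.406–257.827, so I_lo=201, I_hi=300, C_lo=200.406, C_hi=257.827.
(300−201)/(257.827−200.406) × (246.299−200.406) + 201 = 99/57.421 × 45.893 + 201 ≈ 280.12 → 280.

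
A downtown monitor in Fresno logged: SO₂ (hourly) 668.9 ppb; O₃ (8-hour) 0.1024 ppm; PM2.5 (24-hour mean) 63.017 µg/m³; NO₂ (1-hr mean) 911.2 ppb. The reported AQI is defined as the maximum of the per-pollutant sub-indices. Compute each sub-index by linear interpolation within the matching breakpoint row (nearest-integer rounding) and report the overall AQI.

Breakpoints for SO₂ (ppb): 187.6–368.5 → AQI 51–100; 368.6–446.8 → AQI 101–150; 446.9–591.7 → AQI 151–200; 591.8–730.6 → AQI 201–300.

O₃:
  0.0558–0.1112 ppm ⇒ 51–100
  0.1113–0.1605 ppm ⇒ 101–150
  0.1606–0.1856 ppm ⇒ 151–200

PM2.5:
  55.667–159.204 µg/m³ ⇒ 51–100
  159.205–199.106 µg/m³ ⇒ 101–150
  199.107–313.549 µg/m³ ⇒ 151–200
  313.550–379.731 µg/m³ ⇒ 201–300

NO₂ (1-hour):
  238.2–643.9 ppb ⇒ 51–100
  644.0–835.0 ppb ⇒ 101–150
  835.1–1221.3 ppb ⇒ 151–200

256

SO₂ 668.9: bracket 591.8–730.6 → index 201–300; slope 99/138.8, offset 77.1.
AQI = 201 + 99/138.8·77.1 ≈ 255.99 ⇒ 256.
O₃: 0.1024 lies in 0.0558–0.1112, so I_lo=51, I_hi=100, C_lo=0.0558, C_hi=0.1112.
(100−51)/(0.1112−0.0558) × (0.1024−0.0558) + 51 = 49/0.0554 × 0.0466 + 51 ≈ 92.22 → 92.
PM2.5: 63.017 lies in 55.667–159.204, so I_lo=51, I_hi=100, C_lo=55.667, C_hi=159.204.
(100−51)/(159.204−55.667) × (63.017−55.667) + 51 = 49/103.537 × 7.350 + 51 ≈ 54.48 → 54.
NO₂: 911.2 lies in 835.1–1221.3, so I_lo=151, I_hi=200, C_lo=835.1, C_hi=1221.3.
(200−151)/(1221.3−835.1) × (911.2−835.1) + 151 = 49/386.2 × 76.1 + 151 ≈ 160.66 → 161.
Sub-indices: SO₂→256, O₃→92, PM2.5→54, NO₂→161. Overall AQI = max = 256; dominant pollutant is SO₂.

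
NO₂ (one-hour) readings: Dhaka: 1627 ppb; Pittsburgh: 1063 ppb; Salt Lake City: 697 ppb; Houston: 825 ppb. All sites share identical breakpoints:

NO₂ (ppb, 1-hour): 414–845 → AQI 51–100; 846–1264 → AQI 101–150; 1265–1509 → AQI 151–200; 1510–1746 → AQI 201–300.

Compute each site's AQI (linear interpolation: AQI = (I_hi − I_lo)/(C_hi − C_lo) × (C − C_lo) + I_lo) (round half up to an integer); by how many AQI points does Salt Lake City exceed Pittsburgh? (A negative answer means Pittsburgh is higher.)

-43

Dhaka: 1627 lies in 1510–1746, so I_lo=201, I_hi=300, C_lo=1510, C_hi=1746.
(300−201)/(1746−1510) × (1627−1510) + 201 = 99/236 × 117 + 201 ≈ 250.08 → 250.
Pittsburgh: row 846–1264 (AQI 101–150). (150−101)·(1063−846)/(1264−846) + 101 = 49·217/418 + 101 ≈ 126.44 → 126.
Salt Lake City: 697 lies in 414–845, so I_lo=51, I_hi=100, C_lo=414, C_hi=845.
(100−51)/(845−414) × (697−414) + 51 = 49/431 × 283 + 51 ≈ 83.17 → 83.
Houston 825: bracket 414–845 → index 51–100; slope 49/431, offset 411.
AQI = 51 + 49/431·411 ≈ 97.73 ⇒ 98.
AQIs: Dhaka=250, Pittsburgh=126, Salt Lake City=83, Houston=98. Salt Lake City (83) − Pittsburgh (126) = -43.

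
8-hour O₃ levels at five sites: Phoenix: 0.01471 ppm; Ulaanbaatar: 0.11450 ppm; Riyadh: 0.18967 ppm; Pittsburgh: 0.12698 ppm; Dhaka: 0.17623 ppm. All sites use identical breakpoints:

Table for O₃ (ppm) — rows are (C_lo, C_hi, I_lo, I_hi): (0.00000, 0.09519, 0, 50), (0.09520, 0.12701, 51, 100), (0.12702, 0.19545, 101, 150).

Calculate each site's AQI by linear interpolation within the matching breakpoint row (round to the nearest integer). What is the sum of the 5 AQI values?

Phoenix 0.01471: bracket 0.00000–0.09519 → index 0–50; slope 50/0.09519, offset 0.01471.
AQI = 0 + 50/0.09519·0.01471 ≈ 7.73 ⇒ 8.
Ulaanbaatar: 0.11450 lies in 0.09520–0.12701, so I_lo=51, I_hi=100, C_lo=0.09520, C_hi=0.12701.
(100−51)/(0.12701−0.09520) × (0.11450−0.09520) + 51 = 49/0.03181 × 0.01930 + 51 ≈ 80.73 → 81.
Riyadh: 0.18967 lies in 0.12702–0.19545, so I_lo=101, I_hi=150, C_lo=0.12702, C_hi=0.19545.
(150−101)/(0.19545−0.12702) × (0.18967−0.12702) + 101 = 49/0.06843 × 0.06265 + 101 ≈ 145.86 → 146.
Pittsburgh: 0.12698 ∈ [0.09520, 0.12701] ↔ index [51, 100].
51 + (0.12698−0.09520)·(100−51)/(0.12701−0.09520) = 51 + 0.03178·49/0.03181 ≈ 99.95, so AQI = 100.
Dhaka: 0.17623 ∈ [0.12702, 0.19545] ↔ index [101, 150].
101 + (0.17623−0.12702)·(150−101)/(0.19545−0.12702) = 101 + 0.04921·49/0.06843 ≈ 136.24, so AQI = 136.
AQIs: Phoenix=8, Ulaanbaatar=81, Riyadh=146, Pittsburgh=100, Dhaka=136. Sum = 8 + 81 + 146 + 100 + 136 = 471.

471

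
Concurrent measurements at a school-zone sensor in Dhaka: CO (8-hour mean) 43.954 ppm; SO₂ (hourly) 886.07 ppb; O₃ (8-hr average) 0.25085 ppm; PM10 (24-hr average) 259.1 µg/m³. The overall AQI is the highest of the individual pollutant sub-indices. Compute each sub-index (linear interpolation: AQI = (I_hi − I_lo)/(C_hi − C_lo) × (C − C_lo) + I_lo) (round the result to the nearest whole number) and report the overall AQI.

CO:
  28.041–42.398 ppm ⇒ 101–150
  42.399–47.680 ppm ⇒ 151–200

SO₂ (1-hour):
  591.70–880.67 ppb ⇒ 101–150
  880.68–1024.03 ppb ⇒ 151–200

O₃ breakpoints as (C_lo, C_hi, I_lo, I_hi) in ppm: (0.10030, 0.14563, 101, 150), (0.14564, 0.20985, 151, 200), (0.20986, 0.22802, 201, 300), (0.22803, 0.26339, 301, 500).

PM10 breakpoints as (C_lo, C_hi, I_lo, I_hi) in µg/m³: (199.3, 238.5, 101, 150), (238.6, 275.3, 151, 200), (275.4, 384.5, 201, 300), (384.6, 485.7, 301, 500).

CO: row 42.399–47.680 (AQI 151–200). (200−151)·(43.954−42.399)/(47.680−42.399) + 151 = 49·1.555/5.281 + 151 ≈ 165.43 → 165.
SO₂: 886.07 lies in 880.68–1024.03, so I_lo=151, I_hi=200, C_lo=880.68, C_hi=1024.03.
(200−151)/(1024.03−880.68) × (886.07−880.68) + 151 = 49/143.35 × 5.39 + 151 ≈ 152.84 → 153.
O₃ 0.25085: bracket 0.22803–0.26339 → index 301–500; slope 199/0.03536, offset 0.02282.
AQI = 301 + 199/0.03536·0.02282 ≈ 429.43 ⇒ 429.
PM10: 259.1 lies in 238.6–275.3, so I_lo=151, I_hi=200, C_lo=238.6, C_hi=275.3.
(200−151)/(275.3−238.6) × (259.1−238.6) + 151 = 49/36.7 × 20.5 + 151 ≈ 178.37 → 178.
Sub-indices: CO→165, SO₂→153, O₃→429, PM10→178. Overall AQI = max = 429; dominant pollutant is O₃.
AQI 429: Hazardous.

429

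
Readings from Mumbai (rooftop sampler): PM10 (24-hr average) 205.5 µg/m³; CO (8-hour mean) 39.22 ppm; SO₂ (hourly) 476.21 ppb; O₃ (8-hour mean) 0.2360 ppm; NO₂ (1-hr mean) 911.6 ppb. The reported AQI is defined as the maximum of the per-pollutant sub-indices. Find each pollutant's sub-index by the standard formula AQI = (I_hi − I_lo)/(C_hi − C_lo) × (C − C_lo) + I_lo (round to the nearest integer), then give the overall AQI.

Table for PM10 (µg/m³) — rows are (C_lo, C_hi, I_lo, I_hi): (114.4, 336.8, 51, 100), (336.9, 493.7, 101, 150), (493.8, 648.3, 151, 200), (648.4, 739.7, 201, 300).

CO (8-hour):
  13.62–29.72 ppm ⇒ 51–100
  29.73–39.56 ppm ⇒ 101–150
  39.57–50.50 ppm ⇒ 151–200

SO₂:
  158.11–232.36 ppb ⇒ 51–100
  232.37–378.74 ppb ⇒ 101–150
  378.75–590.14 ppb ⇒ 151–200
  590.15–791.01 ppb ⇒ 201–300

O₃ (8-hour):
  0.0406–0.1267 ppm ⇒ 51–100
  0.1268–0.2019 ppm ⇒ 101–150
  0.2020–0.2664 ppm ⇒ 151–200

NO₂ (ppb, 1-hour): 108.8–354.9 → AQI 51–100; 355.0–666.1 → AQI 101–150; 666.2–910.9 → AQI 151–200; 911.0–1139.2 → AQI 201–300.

PM10: 205.5 lies in 114.4–336.8, so I_lo=51, I_hi=100, C_lo=114.4, C_hi=336.8.
(100−51)/(336.8−114.4) × (205.5−114.4) + 51 = 49/222.4 × 91.1 + 51 ≈ 71.07 → 71.
CO 39.22: bracket 29.73–39.56 → index 101–150; slope 49/9.83, offset 9.49.
AQI = 101 + 49/9.83·9.49 ≈ 148.31 ⇒ 148.
SO₂: 476.21 lies in 378.75–590.14, so I_lo=151, I_hi=200, C_lo=378.75, C_hi=590.14.
(200−151)/(590.14−378.75) × (476.21−378.75) + 151 = 49/211.39 × 97.46 + 151 ≈ 173.59 → 174.
O₃: row 0.2020–0.2664 (AQI 151–200). (200−151)·(0.2360−0.2020)/(0.2664−0.2020) + 151 = 49·0.0340/0.0644 + 151 ≈ 176.87 → 177.
NO₂: 911.6 lies in 911.0–1139.2, so I_lo=201, I_hi=300, C_lo=911.0, C_hi=1139.2.
(300−201)/(1139.2−911.0) × (911.6−911.0) + 201 = 99/228.2 × 0.6 + 201 ≈ 201.26 → 201.
Sub-indices: PM10→71, CO→148, SO₂→174, O₃→177, NO₂→201. Overall AQI = max = 201; dominant pollutant is NO₂.

201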